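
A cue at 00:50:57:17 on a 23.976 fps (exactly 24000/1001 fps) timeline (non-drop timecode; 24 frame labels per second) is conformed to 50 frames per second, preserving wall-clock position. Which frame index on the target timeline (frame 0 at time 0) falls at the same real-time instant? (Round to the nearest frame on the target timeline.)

Source frame index: (0×3600 + 50×60 + 57) × 24 + 17 = 73385.
Real time: 73385 / (24000/1001) = 14691677/4800 s.
Target frame: (14691677/4800) × (50) = 14691677/96 ≈ 153038.302 → 153038.

frame 153038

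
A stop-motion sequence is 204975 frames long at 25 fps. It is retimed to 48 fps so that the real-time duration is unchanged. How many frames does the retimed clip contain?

Target frames = source frames × (target rate / source rate) = 204975 × (48)/(25) = 204975 × 48/25 = 393552.

393552 frames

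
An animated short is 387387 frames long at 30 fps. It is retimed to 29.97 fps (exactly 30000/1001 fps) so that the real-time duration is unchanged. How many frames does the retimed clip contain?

387000 frames

Target frames = source frames × (target rate / source rate) = 387387 × (30000/1001)/(30) = 387387 × 1000/1001 = 387000.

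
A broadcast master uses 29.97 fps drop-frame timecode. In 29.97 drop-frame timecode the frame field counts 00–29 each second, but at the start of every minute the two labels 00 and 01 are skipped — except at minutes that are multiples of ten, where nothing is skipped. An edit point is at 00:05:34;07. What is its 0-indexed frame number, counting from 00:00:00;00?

10017

As if non-drop at 30 labels/s: (0 × 3600 + 5 × 60 + 34) × 30 + 7 = 10027.
Minute boundaries passed: 5; those not divisible by 10: 5 − 0 = 5; dropped labels = 2 × 5 = 10.
Actual frame index = 10027 − 10 = 10017.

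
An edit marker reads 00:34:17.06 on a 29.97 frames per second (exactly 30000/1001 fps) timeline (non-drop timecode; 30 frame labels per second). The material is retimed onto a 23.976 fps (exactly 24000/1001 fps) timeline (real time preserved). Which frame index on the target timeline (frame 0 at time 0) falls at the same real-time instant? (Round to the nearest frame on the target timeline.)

Source frame index: (0×3600 + 34×60 + 17) × 30 + 6 = 61716.
Real time: 61716 / (30000/1001) = 5148143/2500 s.
Target frame: (5148143/2500) × (24000/1001) = 246864/5 ≈ 49372.800 → 49373.

frame 49373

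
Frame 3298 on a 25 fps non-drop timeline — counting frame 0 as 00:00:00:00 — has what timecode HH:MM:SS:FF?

3298 ÷ 25 = 131 full seconds, remainder 23 frames.
131 s = 0 h 2 min 11 s.
Timecode: 00:02:11:23.

00:02:11:23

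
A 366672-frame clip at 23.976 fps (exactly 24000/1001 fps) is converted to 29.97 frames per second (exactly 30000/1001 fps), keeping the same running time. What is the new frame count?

458340 frames

Target frames = source frames × (target rate / source rate) = 366672 × (30000/1001)/(24000/1001) = 366672 × 5/4 = 458340.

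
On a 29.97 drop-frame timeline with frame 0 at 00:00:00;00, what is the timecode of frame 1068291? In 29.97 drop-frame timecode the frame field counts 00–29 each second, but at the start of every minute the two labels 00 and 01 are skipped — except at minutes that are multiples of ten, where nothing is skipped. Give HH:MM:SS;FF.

09:54:05;11

Ten DF minutes hold 17982 frames, so frame 1068291 lies in block 59 (frames 1060938–1078919) with 7353 frames into that block.
The block's first minute is 1800 frames and the rest 1798 each; 7353 frames reaches minute 4, so 59 × 18 + 4 × 2 = 1070 labels have been skipped so far.
Adding those back, label number 1068291 + 1070 = 1069361 at 30 labels/s is 35645 s + 11 f = 9 h 54 min 5 s frame 11, i.e. 09:54:05;11.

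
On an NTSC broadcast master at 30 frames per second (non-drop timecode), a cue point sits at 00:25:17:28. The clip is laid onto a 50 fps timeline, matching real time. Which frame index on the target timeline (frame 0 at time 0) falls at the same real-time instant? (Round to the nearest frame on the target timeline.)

Source frame index: (0×3600 + 25×60 + 17) × 30 + 28 = 45538.
Real time: 45538 / (30) = 22769/15 s.
Target frame: (22769/15) × (50) = 227690/3 ≈ 75896.667 → 75897.

frame 75897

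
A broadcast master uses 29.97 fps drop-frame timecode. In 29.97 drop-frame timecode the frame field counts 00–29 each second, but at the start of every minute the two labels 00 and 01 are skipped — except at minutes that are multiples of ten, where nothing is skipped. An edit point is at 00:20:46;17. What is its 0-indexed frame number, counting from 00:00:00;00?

As if non-drop at 30 labels/s: (0 × 3600 + 20 × 60 + 46) × 30 + 17 = 37397.
Minute boundaries passed: 20; those not divisible by 10: 20 − 2 = 18; dropped labels = 2 × 18 = 36.
Actual frame index = 37397 − 36 = 37361.

37361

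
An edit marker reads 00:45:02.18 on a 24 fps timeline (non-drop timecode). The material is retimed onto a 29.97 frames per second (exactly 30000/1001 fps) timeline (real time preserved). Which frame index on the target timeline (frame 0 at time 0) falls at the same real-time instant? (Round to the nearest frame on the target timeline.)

Source frame index: (0×3600 + 45×60 + 2) × 24 + 18 = 64866.
Real time: 64866 / (24) = 10811/4 s.
Target frame: (10811/4) × (30000/1001) = 81082500/1001 ≈ 81001.499 → 81001.

frame 81001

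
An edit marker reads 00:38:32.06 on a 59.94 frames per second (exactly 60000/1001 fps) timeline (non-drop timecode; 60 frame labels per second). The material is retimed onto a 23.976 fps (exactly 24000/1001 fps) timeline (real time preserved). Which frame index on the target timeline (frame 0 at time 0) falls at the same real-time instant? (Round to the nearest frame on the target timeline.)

Source frame index: (0×3600 + 38×60 + 32) × 60 + 6 = 138726.
Real time: 138726 / (60000/1001) = 23144121/10000 s.
Target frame: (23144121/10000) × (24000/1001) = 277452/5 ≈ 55490.400 → 55490.

frame 55490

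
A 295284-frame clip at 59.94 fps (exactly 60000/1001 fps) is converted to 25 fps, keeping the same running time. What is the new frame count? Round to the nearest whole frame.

Frames at target rate = 295284 × (25) / (60000/1001) = 24631607/200 ≈ 123158.035.
Nearest whole frame: 123158.

123158 frames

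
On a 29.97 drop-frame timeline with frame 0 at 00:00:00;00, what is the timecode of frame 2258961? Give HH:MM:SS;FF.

Ten DF minutes hold 17982 frames, so frame 2258961 lies in block 125 (frames 2247750–2265731) with 11211 frames into that block.
The block's first minute is 1800 frames and the rest 1798 each; 11211 frames reaches minute 6, so 125 × 18 + 6 × 2 = 2262 labels have been skipped so far.
Adding those back, label number 2258961 + 2262 = 2261223 at 30 labels/s is 75374 s + 3 f = 20 h 56 min 14 s frame 3, i.e. 20:56:14;03.

20:56:14;03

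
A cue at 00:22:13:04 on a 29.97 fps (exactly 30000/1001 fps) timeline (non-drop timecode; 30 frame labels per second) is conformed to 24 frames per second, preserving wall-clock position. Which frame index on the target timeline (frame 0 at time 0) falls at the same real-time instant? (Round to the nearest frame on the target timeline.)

Source frame index: (0×3600 + 22×60 + 13) × 30 + 4 = 39994.
Real time: 39994 / (30000/1001) = 20016997/15000 s.
Target frame: (20016997/15000) × (24) = 20016997/625 ≈ 32027.195 → 32027.

frame 32027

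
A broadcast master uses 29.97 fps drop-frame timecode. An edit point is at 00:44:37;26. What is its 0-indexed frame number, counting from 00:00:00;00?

80256

As if non-drop at 30 labels/s: (0 × 3600 + 44 × 60 + 37) × 30 + 26 = 80336.
Minute boundaries passed: 44; those not divisible by 10: 44 − 4 = 40; dropped labels = 2 × 40 = 80.
Actual frame index = 80336 − 80 = 80256.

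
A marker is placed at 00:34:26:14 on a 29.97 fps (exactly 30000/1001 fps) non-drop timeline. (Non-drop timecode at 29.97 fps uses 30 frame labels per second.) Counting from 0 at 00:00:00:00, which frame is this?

frame 61994

Total seconds to the label: (0 × 3600 + 34 × 60 + 26) = 2066.
Frame index = 2066 × 30 + 14 = 61994.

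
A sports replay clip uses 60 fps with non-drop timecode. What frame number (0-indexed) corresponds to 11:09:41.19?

2410879

Total seconds to the label: (11 × 3600 + 9 × 60 + 41) = 40181.
Frame index = 40181 × 60 + 19 = 2410879.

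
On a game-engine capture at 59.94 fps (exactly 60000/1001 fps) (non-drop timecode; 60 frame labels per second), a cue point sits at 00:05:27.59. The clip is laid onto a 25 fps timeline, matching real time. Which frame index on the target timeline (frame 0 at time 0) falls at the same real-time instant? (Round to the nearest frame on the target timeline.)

frame 8208

Source frame index: (0×3600 + 5×60 + 27) × 60 + 59 = 19679.
Real time: 19679 / (60000/1001) = 19698679/60000 s.
Target frame: (19698679/60000) × (25) = 19698679/2400 ≈ 8207.783 → 8208.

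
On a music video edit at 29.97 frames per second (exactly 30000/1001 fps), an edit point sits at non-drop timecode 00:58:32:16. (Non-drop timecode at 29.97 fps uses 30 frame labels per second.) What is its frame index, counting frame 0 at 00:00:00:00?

Total seconds to the label: (0 × 3600 + 58 × 60 + 32) = 3512.
Frame index = 3512 × 30 + 16 = 105376.

105376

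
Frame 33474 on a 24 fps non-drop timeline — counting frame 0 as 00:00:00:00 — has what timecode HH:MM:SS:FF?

33474 ÷ 24 = 1394 full seconds, remainder 18 frames.
1394 s = 0 h 23 min 14 s.
Timecode: 00:23:14:18.

00:23:14:18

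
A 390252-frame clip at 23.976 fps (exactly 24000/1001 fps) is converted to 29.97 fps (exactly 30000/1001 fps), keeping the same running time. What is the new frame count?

Target frames = source frames × (target rate / source rate) = 390252 × (30000/1001)/(24000/1001) = 390252 × 5/4 = 487815.

487815 frames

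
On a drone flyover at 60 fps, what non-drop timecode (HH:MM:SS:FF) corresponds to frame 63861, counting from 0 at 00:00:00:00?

00:17:44:21

63861 ÷ 60 = 1064 full seconds, remainder 21 frames.
1064 s = 0 h 17 min 44 s.
Timecode: 00:17:44:21.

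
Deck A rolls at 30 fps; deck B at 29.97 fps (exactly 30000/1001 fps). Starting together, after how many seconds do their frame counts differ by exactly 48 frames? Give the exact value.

The gap grows by |30000/1001 − 30| = 30/1001 frames per second.
Time for a 48-frame gap: 48 ÷ (30/1001) = 1601.6 s.

1601.6 seconds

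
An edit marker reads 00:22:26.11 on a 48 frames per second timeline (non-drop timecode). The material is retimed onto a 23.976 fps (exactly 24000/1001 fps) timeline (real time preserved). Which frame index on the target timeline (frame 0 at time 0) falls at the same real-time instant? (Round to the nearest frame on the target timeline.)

frame 32277

Source frame index: (0×3600 + 22×60 + 26) × 48 + 11 = 64619.
Real time: 64619 / (48) = 64619/48 s.
Target frame: (64619/48) × (24000/1001) = 32309500/1001 ≈ 32277.223 → 32277.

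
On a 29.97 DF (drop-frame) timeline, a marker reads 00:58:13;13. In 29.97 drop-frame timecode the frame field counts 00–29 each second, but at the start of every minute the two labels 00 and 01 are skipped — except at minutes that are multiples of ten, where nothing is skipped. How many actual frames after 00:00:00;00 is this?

As if non-drop at 30 labels/s: (0 × 3600 + 58 × 60 + 13) × 30 + 13 = 104803.
Minute boundaries passed: 58; those not divisible by 10: 58 − 5 = 53; dropped labels = 2 × 53 = 106.
Actual frame index = 104803 − 106 = 104697.

104697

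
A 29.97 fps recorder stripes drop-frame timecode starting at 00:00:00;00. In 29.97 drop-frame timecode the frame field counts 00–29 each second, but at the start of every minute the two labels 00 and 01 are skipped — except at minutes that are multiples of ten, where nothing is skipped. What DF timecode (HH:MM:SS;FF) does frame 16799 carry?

Ten DF minutes hold 17982 frames, so frame 16799 lies in block 0 (frames 0–17981) with 16799 frames into that block.
The block's first minute is 1800 frames and the rest 1798 each; 16799 frames reaches minute 9, so 0 × 18 + 9 × 2 = 18 labels have been skipped so far.
Adding those back, label number 16799 + 18 = 16817 at 30 labels/s is 560 s + 17 f = 0 h 9 min 20 s frame 17, i.e. 00:09:20;17.

00:09:20;17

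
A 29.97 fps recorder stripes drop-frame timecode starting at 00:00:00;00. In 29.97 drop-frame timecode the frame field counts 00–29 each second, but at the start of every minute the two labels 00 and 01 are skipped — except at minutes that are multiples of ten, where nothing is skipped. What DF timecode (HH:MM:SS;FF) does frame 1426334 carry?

13:13:12;02

Ten DF minutes hold 17982 frames, so frame 1426334 lies in block 79 (frames 1420578–1438559) with 5756 frames into that block.
The block's first minute is 1800 frames and the rest 1798 each; 5756 frames reaches minute 3, so 79 × 18 + 3 × 2 = 1428 labels have been skipped so far.
Adding those back, label number 1426334 + 1428 = 1427762 at 30 labels/s is 47592 s + 2 f = 13 h 13 min 12 s frame 2, i.e. 13:13:12;02.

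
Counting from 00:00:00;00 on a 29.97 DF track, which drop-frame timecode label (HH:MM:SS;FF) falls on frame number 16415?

Each 10-minute DF block holds 10 × 60 × 30 − 9 × 2 = 17982 frames. 16415 ÷ 17982 → 0 full blocks, remainder 16415.
Within the partial block the first minute is 1800 frames and each further minute 1798, so 9 further minute boundaries passed. Total skipped labels = 18 × 0 + 2 × 9 = 18.
Non-drop label index = 16415 + 18 = 16433; at 30 labels/s that is 00:09:07:23, i.e. DF 00:09:07;23.

00:09:07;23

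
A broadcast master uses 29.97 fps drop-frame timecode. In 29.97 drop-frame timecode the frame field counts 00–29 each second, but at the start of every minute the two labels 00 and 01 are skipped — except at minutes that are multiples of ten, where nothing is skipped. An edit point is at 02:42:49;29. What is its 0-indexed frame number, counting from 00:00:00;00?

292807

As if non-drop at 30 labels/s: (2 × 3600 + 42 × 60 + 49) × 30 + 29 = 293099.
Minute boundaries passed: 162; those not divisible by 10: 162 − 16 = 146; dropped labels = 2 × 146 = 292.
Actual frame index = 293099 − 292 = 292807.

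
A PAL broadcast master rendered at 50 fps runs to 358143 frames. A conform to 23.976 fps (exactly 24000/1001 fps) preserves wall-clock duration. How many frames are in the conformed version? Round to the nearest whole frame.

Frames at target rate = 358143 × (24000/1001) / (50) = 171908640/1001 ≈ 171736.903.
Nearest whole frame: 171737.

171737 frames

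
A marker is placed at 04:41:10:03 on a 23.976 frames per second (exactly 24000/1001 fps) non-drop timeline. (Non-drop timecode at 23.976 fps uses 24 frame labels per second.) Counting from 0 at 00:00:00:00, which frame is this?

Total seconds to the label: (4 × 3600 + 41 × 60 + 10) = 16870.
Frame index = 16870 × 24 + 3 = 404883.

frame 404883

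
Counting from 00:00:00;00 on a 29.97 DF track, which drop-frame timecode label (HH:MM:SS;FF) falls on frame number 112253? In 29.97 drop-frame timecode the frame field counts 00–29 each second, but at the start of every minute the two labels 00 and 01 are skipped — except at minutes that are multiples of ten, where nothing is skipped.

01:02:25;15

Each 10-minute DF block holds 10 × 60 × 30 − 9 × 2 = 17982 frames. 112253 ÷ 17982 → 6 full blocks, remainder 4361.
Within the partial block the first minute is 1800 frames and each further minute 1798, so 2 further minute boundaries passed. Total skipped labels = 18 × 6 + 2 × 2 = 112.
Non-drop label index = 112253 + 112 = 112365; at 30 labels/s that is 01:02:25:15, i.e. DF 01:02:25;15.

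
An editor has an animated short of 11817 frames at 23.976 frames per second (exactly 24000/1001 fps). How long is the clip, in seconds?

Running time = 11817 / (24000/1001) = 492.867375 s.

492.867375 seconds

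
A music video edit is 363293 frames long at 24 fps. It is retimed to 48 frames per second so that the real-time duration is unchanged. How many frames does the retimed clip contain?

Target frames = source frames × (target rate / source rate) = 363293 × (48)/(24) = 363293 × 2 = 726586.

726586 frames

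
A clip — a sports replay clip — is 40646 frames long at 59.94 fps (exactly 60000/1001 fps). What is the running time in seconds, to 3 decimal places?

Running time = 40646 × 1001/60000 = 20343323/30000 s ≈ 678.111 s.

678.111 seconds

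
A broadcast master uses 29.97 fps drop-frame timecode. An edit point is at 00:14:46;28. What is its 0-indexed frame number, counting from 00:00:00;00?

26582

Complete 10-minute blocks: 1, each 17982 frames → 17982.
Remaining 4 whole minutes in the current block: 1800 + 3 × 1798 = 7194 frames.
Within the current minute: 46 × 30 + 28 − 2 = 1406 (labels ;00/;01 skipped at this minute). Total = 17982 + 7194 + 1406 = 26582.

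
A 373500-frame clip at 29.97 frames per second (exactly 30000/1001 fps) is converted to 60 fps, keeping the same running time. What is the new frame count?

747747 frames

Target frames = source frames × (target rate / source rate) = 373500 × (60)/(30000/1001) = 373500 × 1001/500 = 747747.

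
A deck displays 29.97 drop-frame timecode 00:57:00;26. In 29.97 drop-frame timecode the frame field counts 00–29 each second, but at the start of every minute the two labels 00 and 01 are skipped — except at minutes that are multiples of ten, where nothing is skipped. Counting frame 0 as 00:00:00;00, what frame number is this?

As if non-drop at 30 labels/s: (0 × 3600 + 57 × 60 + 0) × 30 + 26 = 102626.
Minute boundaries passed: 57; those not divisible by 10: 57 − 5 = 52; dropped labels = 2 × 52 = 104.
Actual frame index = 102626 − 104 = 102522.

102522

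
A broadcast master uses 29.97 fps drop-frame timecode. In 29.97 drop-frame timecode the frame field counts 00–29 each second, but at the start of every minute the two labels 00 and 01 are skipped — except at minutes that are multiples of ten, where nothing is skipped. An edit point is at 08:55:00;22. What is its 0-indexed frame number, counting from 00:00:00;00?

962058

Complete 10-minute blocks: 53, each 17982 frames → 953046.
Remaining 5 whole minutes in the current block: 1800 + 4 × 1798 = 8992 frames.
Within the current minute: 0 × 30 + 22 − 2 = 20 (labels ;00/;01 skipped at this minute). Total = 953046 + 8992 + 20 = 962058.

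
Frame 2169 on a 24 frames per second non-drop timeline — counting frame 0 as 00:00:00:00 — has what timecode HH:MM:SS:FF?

00:01:30:09

2169 ÷ 24 = 90 full seconds, remainder 9 frames.
90 s = 0 h 1 min 30 s.
Timecode: 00:01:30:09.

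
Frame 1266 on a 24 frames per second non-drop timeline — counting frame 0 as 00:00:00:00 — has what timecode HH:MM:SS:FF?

00:00:52:18

1266 ÷ 24 = 52 full seconds, remainder 18 frames.
52 s = 0 h 0 min 52 s.
Timecode: 00:00:52:18.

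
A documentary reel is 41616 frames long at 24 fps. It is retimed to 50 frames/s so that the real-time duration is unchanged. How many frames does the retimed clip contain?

86700 frames

Target frames = source frames × (target rate / source rate) = 41616 × (50)/(24) = 41616 × 25/12 = 86700.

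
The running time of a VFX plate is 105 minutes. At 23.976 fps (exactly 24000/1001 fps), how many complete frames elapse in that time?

151048 frames

105 min = 6300 s.
Frames = 6300 × 24000/1001 = 21600000/143 ≈ 151048.9510.
Complete frames: 151048.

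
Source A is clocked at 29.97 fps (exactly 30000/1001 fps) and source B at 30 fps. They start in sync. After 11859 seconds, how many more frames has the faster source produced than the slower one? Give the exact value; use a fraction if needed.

355770/1001 frames

A emits 30000/1001 × 11859 = 355770000/1001 frames; B emits 30 × 11859 = 355770.
Difference = 355770/1001 frames (≈ 355.4146); B is ahead of A.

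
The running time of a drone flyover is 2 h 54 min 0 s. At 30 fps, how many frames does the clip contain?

313200 frames

2 h 54 min 0 s = 10440 s.
Frames = 10440 × 30 = 313200.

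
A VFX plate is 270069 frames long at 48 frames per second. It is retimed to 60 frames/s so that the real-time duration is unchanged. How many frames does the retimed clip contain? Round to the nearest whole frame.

Frames at target rate = 270069 × (60) / (48) = 1350345/4 ≈ 337586.250.
Nearest whole frame: 337586.

337586 frames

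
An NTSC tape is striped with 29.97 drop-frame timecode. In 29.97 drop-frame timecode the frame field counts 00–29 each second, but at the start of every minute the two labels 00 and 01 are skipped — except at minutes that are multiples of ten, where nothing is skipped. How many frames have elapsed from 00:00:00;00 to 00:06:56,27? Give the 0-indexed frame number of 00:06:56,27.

12495

As if non-drop at 30 labels/s: (0 × 3600 + 6 × 60 + 56) × 30 + 27 = 12507.
Minute boundaries passed: 6; those not divisible by 10: 6 − 0 = 6; dropped labels = 2 × 6 = 12.
Actual frame index = 12507 − 12 = 12495.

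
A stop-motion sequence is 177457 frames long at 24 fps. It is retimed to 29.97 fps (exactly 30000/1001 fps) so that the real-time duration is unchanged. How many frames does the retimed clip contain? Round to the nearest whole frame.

Frames at target rate = 177457 × (30000/1001) / (24) = 31688750/143 ≈ 221599.650.
Nearest whole frame: 221600.

221600 frames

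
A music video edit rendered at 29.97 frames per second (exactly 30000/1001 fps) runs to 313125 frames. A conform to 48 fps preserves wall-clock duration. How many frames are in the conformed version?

501501 frames

Target frames = source frames × (target rate / source rate) = 313125 × (48)/(30000/1001) = 313125 × 1001/625 = 501501.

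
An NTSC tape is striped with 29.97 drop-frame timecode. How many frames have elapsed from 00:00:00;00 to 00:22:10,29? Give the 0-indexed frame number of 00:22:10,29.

39889

Complete 10-minute blocks: 2, each 17982 frames → 35964.
Remaining 2 whole minutes in the current block: 1800 + 1 × 1798 = 3598 frames.
Within the current minute: 10 × 30 + 29 − 2 = 327 (labels ;00/;01 skipped at this minute). Total = 35964 + 3598 + 327 = 39889.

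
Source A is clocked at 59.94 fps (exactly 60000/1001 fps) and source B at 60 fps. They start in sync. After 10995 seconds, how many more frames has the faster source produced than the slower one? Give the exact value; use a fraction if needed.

A emits 60000/1001 × 10995 = 659700000/1001 frames; B emits 60 × 10995 = 659700.
Difference = 659700/1001 frames (≈ 659.0410); B is ahead of A.

659700/1001 frames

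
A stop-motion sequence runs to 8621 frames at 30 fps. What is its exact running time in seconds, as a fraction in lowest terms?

Running time = 8621 ÷ (30) = 8621 × 1/30 = 8621/30 s.

8621/30 seconds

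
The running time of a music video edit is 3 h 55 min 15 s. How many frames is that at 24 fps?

338760 frames

3 h 55 min 15 s = 14115 s.
Frames = 14115 × 24 = 338760.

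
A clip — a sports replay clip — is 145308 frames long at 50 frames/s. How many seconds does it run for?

2906.16 seconds

Running time = 145308 / (50) = 2906.16 s.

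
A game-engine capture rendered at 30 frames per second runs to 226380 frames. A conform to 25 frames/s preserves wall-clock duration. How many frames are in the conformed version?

188650 frames

Target frames = source frames × (target rate / source rate) = 226380 × (25)/(30) = 226380 × 5/6 = 188650.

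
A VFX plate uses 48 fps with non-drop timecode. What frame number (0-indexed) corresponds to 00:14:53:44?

Total seconds to the label: (0 × 3600 + 14 × 60 + 53) = 893.
Frame index = 893 × 48 + 44 = 42908.

42908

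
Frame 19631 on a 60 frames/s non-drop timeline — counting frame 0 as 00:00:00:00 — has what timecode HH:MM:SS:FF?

00:05:27:11

19631 ÷ 60 = 327 full seconds, remainder 11 frames.
327 s = 0 h 5 min 27 s.
Timecode: 00:05:27:11.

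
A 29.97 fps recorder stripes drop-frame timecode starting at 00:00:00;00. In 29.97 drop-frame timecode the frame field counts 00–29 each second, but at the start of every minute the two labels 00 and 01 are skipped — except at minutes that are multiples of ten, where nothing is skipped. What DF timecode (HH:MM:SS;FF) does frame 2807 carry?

00:01:33;19

Ten DF minutes hold 17982 frames, so frame 2807 lies in block 0 (frames 0–17981) with 2807 frames into that block.
The block's first minute is 1800 frames and the rest 1798 each; 2807 frames reaches minute 1, so 0 × 18 + 1 × 2 = 2 labels have been skipped so far.
Adding those back, label number 2807 + 2 = 2809 at 30 labels/s is 93 s + 19 f = 0 h 1 min 33 s frame 19, i.e. 00:01:33;19.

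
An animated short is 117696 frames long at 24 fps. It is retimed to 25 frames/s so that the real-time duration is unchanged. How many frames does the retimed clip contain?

Target frames = source frames × (target rate / source rate) = 117696 × (25)/(24) = 117696 × 25/24 = 122600.

122600 frames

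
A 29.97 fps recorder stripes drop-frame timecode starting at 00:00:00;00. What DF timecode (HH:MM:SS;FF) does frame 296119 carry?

02:44:40;15

Ten DF minutes hold 17982 frames, so frame 296119 lies in block 16 (frames 287712–305693) with 8407 frames into that block.
The block's first minute is 1800 frames and the rest 1798 each; 8407 frames reaches minute 4, so 16 × 18 + 4 × 2 = 296 labels have been skipped so far.
Adding those back, label number 296119 + 296 = 296415 at 30 labels/s is 9880 s + 15 f = 2 h 44 min 40 s frame 15, i.e. 02:44:40;15.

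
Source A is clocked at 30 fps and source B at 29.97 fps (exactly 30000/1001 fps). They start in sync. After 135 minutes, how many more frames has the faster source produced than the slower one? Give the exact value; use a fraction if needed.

135 min = 8100 s.
A emits 30 × 8100 = 243000 frames; B emits 30000/1001 × 8100 = 243000000/1001.
Difference = 243000/1001 frames (≈ 242.7572); B is behind A.

243000/1001 frames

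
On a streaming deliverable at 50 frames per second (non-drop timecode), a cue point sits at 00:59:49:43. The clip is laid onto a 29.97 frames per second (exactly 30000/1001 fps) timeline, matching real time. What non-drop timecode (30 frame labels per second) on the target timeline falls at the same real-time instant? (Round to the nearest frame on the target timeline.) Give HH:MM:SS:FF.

Source frame index: (0×3600 + 59×60 + 49) × 50 + 43 = 179493.
Real time: 179493 / (50) = 179493/50 s.
Target frame: (179493/50) × (30000/1001) = 107695800/1001 ≈ 107588.212 → 107588.
At 30 labels/s: frame 107588 → 00:59:46:08.

00:59:46:08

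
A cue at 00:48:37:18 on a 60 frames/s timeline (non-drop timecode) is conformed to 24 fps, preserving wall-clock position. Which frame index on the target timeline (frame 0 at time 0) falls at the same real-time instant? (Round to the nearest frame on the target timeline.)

Source frame index: (0×3600 + 48×60 + 37) × 60 + 18 = 175038.
Real time: 175038 / (60) = 29173/10 s.
Target frame: (29173/10) × (24) = 350076/5 ≈ 70015.200 → 70015.

frame 70015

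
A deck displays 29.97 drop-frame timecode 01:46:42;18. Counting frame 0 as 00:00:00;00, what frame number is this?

As if non-drop at 30 labels/s: (1 × 3600 + 46 × 60 + 42) × 30 + 18 = 192078.
Minute boundaries passed: 106; those not divisible by 10: 106 − 10 = 96; dropped labels = 2 × 96 = 192.
Actual frame index = 192078 − 192 = 191886.

191886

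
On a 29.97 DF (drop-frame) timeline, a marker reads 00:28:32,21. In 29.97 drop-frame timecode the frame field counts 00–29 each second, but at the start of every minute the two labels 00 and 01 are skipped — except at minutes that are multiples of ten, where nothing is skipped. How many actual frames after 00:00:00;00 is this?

51329

Complete 10-minute blocks: 2, each 17982 frames → 35964.
Remaining 8 whole minutes in the current block: 1800 + 7 × 1798 = 14386 frames.
Within the current minute: 32 × 30 + 21 − 2 = 979 (labels ;00/;01 skipped at this minute). Total = 35964 + 14386 + 979 = 51329.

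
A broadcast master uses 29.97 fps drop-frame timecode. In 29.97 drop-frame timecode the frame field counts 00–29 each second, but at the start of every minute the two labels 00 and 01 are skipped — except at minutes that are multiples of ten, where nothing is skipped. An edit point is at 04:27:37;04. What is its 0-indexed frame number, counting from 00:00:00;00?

Complete 10-minute blocks: 26, each 17982 frames → 467532.
Remaining 7 whole minutes in the current block: 1800 + 6 × 1798 = 12588 frames.
Within the current minute: 37 × 30 + 4 − 2 = 1112 (labels ;00/;01 skipped at this minute). Total = 467532 + 12588 + 1112 = 481232.

481232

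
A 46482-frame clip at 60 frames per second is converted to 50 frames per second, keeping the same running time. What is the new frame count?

Target frames = source frames × (target rate / source rate) = 46482 × (50)/(60) = 46482 × 5/6 = 38735.

38735 frames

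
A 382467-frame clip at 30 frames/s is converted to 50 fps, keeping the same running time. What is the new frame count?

637445 frames

Frames at target rate = 382467 × (50) / (30) = 637445.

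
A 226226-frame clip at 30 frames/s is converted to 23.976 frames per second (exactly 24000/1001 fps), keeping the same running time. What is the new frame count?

Target frames = source frames × (target rate / source rate) = 226226 × (24000/1001)/(30) = 226226 × 800/1001 = 180800.

180800 frames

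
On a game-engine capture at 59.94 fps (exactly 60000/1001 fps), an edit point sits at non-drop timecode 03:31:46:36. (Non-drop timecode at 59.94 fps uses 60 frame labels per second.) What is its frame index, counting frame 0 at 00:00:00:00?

Total seconds to the label: (3 × 3600 + 31 × 60 + 46) = 12706.
Frame index = 12706 × 60 + 36 = 762396.

762396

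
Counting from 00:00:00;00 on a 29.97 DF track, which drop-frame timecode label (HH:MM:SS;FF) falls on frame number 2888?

Each 10-minute DF block holds 10 × 60 × 30 − 9 × 2 = 17982 frames. 2888 ÷ 17982 → 0 full blocks, remainder 2888.
Within the partial block the first minute is 1800 frames and each further minute 1798, so 1 further minute boundary passed. Total skipped labels = 18 × 0 + 2 × 1 = 2.
Non-drop label index = 2888 + 2 = 2890; at 30 labels/s that is 00:01:36:10, i.e. DF 00:01:36;10.

00:01:36;10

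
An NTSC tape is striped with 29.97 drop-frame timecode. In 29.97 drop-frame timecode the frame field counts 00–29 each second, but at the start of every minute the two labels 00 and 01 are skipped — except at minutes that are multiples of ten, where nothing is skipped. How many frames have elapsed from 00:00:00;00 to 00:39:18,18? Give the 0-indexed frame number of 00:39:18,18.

Complete 10-minute blocks: 3, each 17982 frames → 53946.
Remaining 9 whole minutes in the current block: 1800 + 8 × 1798 = 16184 frames.
Within the current minute: 18 × 30 + 18 − 2 = 556 (labels ;00/;01 skipped at this minute). Total = 53946 + 16184 + 556 = 70686.

70686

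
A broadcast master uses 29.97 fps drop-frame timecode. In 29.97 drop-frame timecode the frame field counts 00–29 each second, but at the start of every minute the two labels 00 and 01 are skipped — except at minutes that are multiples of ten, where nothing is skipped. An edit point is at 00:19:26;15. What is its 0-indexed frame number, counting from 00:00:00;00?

34959

Complete 10-minute blocks: 1, each 17982 frames → 17982.
Remaining 9 whole minutes in the current block: 1800 + 8 × 1798 = 16184 frames.
Within the current minute: 26 × 30 + 15 − 2 = 793 (labels ;00/;01 skipped at this minute). Total = 17982 + 16184 + 793 = 34959.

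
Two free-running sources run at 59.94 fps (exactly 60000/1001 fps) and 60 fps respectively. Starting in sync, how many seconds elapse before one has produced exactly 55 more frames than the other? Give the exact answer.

11011/12 seconds

The gap grows by |60 − 60000/1001| = 60/1001 frames per second.
Time for a 55-frame gap: 55 ÷ (60/1001) = 11011/12 s.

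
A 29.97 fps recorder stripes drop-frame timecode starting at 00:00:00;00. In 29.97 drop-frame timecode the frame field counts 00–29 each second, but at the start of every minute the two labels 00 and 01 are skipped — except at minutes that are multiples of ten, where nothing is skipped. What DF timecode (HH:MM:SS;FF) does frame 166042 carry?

01:32:20;08

Ten DF minutes hold 17982 frames, so frame 166042 lies in block 9 (frames 161838–179819) with 4204 frames into that block.
The block's first minute is 1800 frames and the rest 1798 each; 4204 frames reaches minute 2, so 9 × 18 + 2 × 2 = 166 labels have been skipped so far.
Adding those back, label number 166042 + 166 = 166208 at 30 labels/s is 5540 s + 8 f = 1 h 32 min 20 s frame 8, i.e. 01:32:20;08.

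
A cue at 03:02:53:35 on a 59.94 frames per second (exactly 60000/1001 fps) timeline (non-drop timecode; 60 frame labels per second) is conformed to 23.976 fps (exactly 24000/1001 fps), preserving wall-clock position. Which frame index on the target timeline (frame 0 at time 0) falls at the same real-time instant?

frame 263366

Source frame index: (3×3600 + 2×60 + 53) × 60 + 35 = 658415.
Real time: 658415 / (60000/1001) = 131814683/12000 s.
Target frame: (131814683/12000) × (24000/1001) = 263366.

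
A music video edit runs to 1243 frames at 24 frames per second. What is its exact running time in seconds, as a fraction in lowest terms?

1243/24 seconds

Running time = 1243 ÷ (24) = 1243 × 1/24 = 1243/24 s.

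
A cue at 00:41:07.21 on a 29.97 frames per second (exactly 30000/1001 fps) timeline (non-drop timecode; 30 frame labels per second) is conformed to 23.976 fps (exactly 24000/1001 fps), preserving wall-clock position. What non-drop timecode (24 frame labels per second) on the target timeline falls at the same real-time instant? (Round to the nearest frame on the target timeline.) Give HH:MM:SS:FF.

00:41:07:17

Source frame index: (0×3600 + 41×60 + 7) × 30 + 21 = 74031.
Real time: 74031 / (30000/1001) = 24701677/10000 s.
Target frame: (24701677/10000) × (24000/1001) = 296124/5 ≈ 59224.800 → 59225.
At 24 labels/s: frame 59225 → 00:41:07:17.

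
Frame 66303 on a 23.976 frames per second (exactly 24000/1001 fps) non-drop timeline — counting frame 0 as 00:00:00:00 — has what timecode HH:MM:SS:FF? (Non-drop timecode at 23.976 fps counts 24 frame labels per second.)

00:46:02:15

66303 ÷ 24 = 2762 full seconds, remainder 15 frames.
2762 s = 0 h 46 min 2 s.
Timecode: 00:46:02:15.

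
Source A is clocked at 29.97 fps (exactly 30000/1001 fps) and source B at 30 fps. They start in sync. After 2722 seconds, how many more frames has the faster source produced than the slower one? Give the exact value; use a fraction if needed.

A emits 30000/1001 × 2722 = 81660000/1001 frames; B emits 30 × 2722 = 81660.
Difference = 81660/1001 frames (≈ 81.5784); B is ahead of A.

81660/1001 frames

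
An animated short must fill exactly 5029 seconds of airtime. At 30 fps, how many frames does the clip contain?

Frames = 5029 × 30 = 150870.

150870 frames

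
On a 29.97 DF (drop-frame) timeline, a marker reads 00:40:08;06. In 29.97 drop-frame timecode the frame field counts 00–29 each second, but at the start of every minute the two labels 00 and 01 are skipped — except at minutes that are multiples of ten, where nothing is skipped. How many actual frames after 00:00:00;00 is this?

72174

As if non-drop at 30 labels/s: (0 × 3600 + 40 × 60 + 8) × 30 + 6 = 72246.
Minute boundaries passed: 40; those not divisible by 10: 40 − 4 = 36; dropped labels = 2 × 36 = 72.
Actual frame index = 72246 − 72 = 72174.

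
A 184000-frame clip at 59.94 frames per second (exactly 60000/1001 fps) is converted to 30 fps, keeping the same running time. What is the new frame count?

92092 frames

Target frames = source frames × (target rate / source rate) = 184000 × (30)/(60000/1001) = 184000 × 1001/2000 = 92092.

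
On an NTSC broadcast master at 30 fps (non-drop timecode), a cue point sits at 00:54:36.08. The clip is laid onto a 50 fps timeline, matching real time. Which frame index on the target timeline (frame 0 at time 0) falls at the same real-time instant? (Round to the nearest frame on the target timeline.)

frame 163813

Source frame index: (0×3600 + 54×60 + 36) × 30 + 8 = 98288.
Real time: 98288 / (30) = 49144/15 s.
Target frame: (49144/15) × (50) = 491440/3 ≈ 163813.333 → 163813.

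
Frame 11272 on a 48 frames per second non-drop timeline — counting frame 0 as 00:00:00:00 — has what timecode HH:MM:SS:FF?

00:03:54:40

11272 ÷ 48 = 234 full seconds, remainder 40 frames.
234 s = 0 h 3 min 54 s.
Timecode: 00:03:54:40.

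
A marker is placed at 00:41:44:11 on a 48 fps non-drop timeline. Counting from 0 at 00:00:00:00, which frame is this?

Total seconds to the label: (0 × 3600 + 41 × 60 + 44) = 2504.
Frame index = 2504 × 48 + 11 = 120203.

frame 120203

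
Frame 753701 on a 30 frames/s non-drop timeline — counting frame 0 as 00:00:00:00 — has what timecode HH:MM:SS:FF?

06:58:43:11

753701 ÷ 30 = 25123 full seconds, remainder 11 frames.
25123 s = 6 h 58 min 43 s.
Timecode: 06:58:43:11.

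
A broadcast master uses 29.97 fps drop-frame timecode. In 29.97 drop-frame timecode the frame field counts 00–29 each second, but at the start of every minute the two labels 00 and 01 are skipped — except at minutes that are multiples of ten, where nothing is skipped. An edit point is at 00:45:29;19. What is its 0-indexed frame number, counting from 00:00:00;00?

As if non-drop at 30 labels/s: (0 × 3600 + 45 × 60 + 29) × 30 + 19 = 81889.
Minute boundaries passed: 45; those not divisible by 10: 45 − 4 = 41; dropped labels = 2 × 41 = 82.
Actual frame index = 81889 − 82 = 81807.

81807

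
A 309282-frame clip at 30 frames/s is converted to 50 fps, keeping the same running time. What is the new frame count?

Frames at target rate = 309282 × (50) / (30) = 515470.

515470 frames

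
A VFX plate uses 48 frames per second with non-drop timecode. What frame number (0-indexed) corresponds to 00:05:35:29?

frame 16109

Total seconds to the label: (0 × 3600 + 5 × 60 + 35) = 335.
Frame index = 335 × 48 + 29 = 16109.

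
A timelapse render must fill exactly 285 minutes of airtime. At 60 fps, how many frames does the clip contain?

1026000 frames

285 min = 17100 s.
Frames = 17100 × 60 = 1026000.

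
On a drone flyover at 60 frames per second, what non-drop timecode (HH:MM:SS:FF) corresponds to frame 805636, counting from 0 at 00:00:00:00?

805636 ÷ 60 = 13427 full seconds, remainder 16 frames.
13427 s = 3 h 43 min 47 s.
Timecode: 03:43:47:16.

03:43:47:16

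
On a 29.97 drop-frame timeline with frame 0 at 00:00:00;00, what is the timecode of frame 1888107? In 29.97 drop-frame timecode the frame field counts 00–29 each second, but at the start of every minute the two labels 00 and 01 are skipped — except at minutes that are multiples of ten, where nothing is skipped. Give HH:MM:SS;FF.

17:29:59;27

Each 10-minute DF block holds 10 × 60 × 30 − 9 × 2 = 17982 frames. 1888107 ÷ 17982 → 104 full blocks, remainder 17979.
Within the partial block the first minute is 1800 frames and each further minute 1798, so 9 further minute boundaries passed. Total skipped labels = 18 × 104 + 2 × 9 = 1890.
Non-drop label index = 1888107 + 1890 = 1889997; at 30 labels/s that is 17:29:59:27, i.e. DF 17:29:59;27.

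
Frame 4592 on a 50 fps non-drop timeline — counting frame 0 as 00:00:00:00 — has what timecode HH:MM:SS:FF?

4592 ÷ 50 = 91 full seconds, remainder 42 frames.
91 s = 0 h 1 min 31 s.
Timecode: 00:01:31:42.

00:01:31:42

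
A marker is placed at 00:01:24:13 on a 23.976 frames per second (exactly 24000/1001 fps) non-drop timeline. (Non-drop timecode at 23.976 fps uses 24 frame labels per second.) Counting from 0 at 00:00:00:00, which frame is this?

2029

Total seconds to the label: (0 × 3600 + 1 × 60 + 24) = 84.
Frame index = 84 × 24 + 13 = 2029.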